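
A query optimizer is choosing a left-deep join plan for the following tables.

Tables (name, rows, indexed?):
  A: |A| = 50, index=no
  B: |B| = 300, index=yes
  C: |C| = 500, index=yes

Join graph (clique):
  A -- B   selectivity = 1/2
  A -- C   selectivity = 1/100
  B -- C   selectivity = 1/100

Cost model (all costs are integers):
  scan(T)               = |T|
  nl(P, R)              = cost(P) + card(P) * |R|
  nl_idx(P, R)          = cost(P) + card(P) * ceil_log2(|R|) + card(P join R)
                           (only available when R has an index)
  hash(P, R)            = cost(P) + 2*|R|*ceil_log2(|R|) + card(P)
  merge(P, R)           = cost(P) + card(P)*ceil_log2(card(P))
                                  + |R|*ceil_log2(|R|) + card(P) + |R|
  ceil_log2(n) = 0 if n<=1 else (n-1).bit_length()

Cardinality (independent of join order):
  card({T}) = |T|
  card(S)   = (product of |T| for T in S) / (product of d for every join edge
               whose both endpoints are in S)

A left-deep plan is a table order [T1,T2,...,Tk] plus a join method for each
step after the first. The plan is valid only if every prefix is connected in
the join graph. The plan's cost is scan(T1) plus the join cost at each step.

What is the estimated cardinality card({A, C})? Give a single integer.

250

Tables in S: A(50), C(500)
Edges inside S: A-C(d=100)
numerator = 50 * 500 = 25000
denominator = 100 = 100
card(S) = 25000 / 100 = 250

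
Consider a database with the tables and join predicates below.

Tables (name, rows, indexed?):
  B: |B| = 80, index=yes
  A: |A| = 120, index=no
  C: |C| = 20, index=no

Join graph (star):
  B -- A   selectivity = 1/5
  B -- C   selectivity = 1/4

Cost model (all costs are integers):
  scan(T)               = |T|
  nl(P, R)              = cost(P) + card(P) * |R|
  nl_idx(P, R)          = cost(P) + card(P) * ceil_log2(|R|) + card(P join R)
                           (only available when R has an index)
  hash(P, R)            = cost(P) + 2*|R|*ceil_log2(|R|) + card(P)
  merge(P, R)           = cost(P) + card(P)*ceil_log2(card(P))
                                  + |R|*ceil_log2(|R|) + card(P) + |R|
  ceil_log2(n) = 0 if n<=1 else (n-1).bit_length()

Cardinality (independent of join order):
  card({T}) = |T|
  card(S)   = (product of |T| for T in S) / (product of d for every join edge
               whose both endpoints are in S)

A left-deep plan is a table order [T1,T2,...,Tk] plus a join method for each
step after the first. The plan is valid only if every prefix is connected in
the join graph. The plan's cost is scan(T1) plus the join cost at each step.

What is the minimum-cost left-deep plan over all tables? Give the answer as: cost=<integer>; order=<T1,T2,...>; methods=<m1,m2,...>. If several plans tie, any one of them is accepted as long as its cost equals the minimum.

Selinger DP (subsets sized 1..n):
  {B}: scan cost=80, card=80
  {A}: scan cost=120, card=120
  {C}: scan cost=20, card=20
  {AB}: card=1920; try (B,hash)→1360, (A,merge)→1680, (B,merge)→1720, (A,hash)→1840, (B,nl_idx)→2880, (A,nl)→9680 …(+1); best=1360 via (B,hash)
  {BC}: card=400; try (C,hash)→360, (B,nl_idx)→560, (B,merge)→780, (C,merge)→840, (B,hash)→1160, (B,nl)→1620 …(+1); best=360 via (C,hash)
  {ABC}: card=9600; try (A,hash)→2440, (C,hash)→3480, (A,merge)→5320, (C,merge)→24520, (C,nl)→39760, (A,nl)→48360; best=2440 via (A,hash)

cost=2440; order=B,C,A; methods=hash,hash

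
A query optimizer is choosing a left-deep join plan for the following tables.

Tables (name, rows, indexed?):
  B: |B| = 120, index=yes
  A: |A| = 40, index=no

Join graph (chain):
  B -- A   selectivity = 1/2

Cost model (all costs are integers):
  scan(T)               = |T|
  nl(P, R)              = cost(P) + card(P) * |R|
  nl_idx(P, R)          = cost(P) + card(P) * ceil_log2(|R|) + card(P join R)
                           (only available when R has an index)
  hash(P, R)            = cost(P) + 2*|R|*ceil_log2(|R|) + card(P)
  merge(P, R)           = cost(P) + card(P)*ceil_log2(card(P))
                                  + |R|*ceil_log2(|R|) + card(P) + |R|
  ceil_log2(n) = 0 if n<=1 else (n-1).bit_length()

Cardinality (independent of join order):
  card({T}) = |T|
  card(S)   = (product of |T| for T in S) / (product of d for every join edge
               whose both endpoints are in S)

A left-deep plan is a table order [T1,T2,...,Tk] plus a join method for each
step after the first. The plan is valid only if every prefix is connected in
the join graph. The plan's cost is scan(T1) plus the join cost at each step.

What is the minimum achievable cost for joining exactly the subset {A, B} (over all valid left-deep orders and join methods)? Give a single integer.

720

Selinger DP over subsets of {A,B}:
  {B}: scan cost=120, card=120
  {A}: scan cost=40, card=40
  {AB}: card=2400; try (A,hash)→720, (B,merge)→1280, (A,merge)→1360, (B,hash)→1760, (B,nl_idx)→2720, (B,nl)→4840 …(+1); best=720 via (A,hash)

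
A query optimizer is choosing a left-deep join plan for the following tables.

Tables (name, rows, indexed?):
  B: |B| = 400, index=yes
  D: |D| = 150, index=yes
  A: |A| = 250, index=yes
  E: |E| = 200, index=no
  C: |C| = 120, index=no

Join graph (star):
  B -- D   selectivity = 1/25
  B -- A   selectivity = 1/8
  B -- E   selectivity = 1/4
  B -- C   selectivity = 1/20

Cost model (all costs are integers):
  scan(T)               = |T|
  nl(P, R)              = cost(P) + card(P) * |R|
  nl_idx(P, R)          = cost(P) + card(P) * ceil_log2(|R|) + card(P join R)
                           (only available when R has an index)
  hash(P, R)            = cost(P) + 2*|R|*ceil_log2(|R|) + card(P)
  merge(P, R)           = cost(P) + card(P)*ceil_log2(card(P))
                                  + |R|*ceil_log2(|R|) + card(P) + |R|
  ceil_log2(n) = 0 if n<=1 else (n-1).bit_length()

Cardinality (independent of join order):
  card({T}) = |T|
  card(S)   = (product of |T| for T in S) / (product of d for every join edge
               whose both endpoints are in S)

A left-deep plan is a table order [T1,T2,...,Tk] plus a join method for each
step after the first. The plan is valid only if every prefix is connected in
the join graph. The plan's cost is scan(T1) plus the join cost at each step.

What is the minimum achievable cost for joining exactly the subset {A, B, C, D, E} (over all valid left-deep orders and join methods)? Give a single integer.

478880

Selinger DP over subsets of {A,B,C,D,E}:
  {B}: scan cost=400, card=400
  {D}: scan cost=150, card=150
  {A}: scan cost=250, card=250
  {E}: scan cost=200, card=200
  {C}: scan cost=120, card=120
  {BD}: card=2400; try (D,hash)→3200, (B,nl_idx)→3900, (B,merge)→5500, (D,merge)→5750, (D,nl_idx)→6000, (B,hash)→7500 …(+2); best=3200 via (D,hash)
  {AB}: card=12500; try (A,hash)→4800, (B,merge)→6500, (A,merge)→6650, (B,hash)→7700, (B,nl_idx)→15000, (A,nl_idx)→16100 …(+2); best=4800 via (A,hash)
  {BE}: card=20000; try (E,hash)→4000, (B,merge)→6000, (E,merge)→6200, (B,hash)→7600, (B,nl_idx)→22000, (B,nl)→80200 …(+1); best=4000 via (E,hash)
  {BC}: card=2400; try (C,hash)→2480, (B,nl_idx)→3600, (B,merge)→5080, (C,merge)→5360, (B,hash)→7440, (B,nl)→48120 …(+1); best=2480 via (C,hash)
  {ABD}: card=75000; try (A,hash)→9600, (D,hash)→19700, (A,merge)→36650, (A,nl_idx)→97400, (D,nl_idx)→179800, (D,merge)→193650 …(+2); best=9600 via (A,hash)
  {BDE}: card=120000; try (E,hash)→8800, (D,hash)→26400, (E,merge)→36200, (D,nl_idx)→284000, (D,merge)→325350, (E,nl)→483200 …(+1); best=8800 via (E,hash)
  {BCD}: card=14400; try (D,hash)→7280, (C,hash)→7280, (D,merge)→35030, (C,merge)→35360, (D,nl_idx)→36080, (C,nl)→291200 …(+1); best=7280 via (D,hash)
  {ABE}: card=625000; try (E,hash)→20500, (A,hash)→28000, (E,merge)→194100, (A,merge)→326250, (A,nl_idx)→789000, (E,nl)→2504800 …(+1); best=20500 via (E,hash)
  {ABC}: card=75000; try (A,hash)→8880, (C,hash)→18980, (A,merge)→35930, (A,nl_idx)→96680, (C,merge)→193260, (A,nl)→602480 …(+1); best=8880 via (A,hash)
  {BCE}: card=120000; try (E,hash)→8080, (C,hash)→25680, (E,merge)→35480, (C,merge)→324960, (E,nl)→482480, (C,nl)→2404000; best=8080 via (E,hash)
  {ABDE}: card=3750000; try (E,hash)→87800, (A,hash)→132800, (D,hash)→647900, (E,merge)→1361400, (A,merge)→2171050, (A,nl_idx)→4718800 …(+5); best=87800 via (E,hash)
  {ABCD}: card=450000; try (A,hash)→25680, (D,hash)→86280, (C,hash)→86280, (A,merge)→225530, (A,nl_idx)→572480, (D,nl_idx)→1058880 …(+5); best=25680 via (A,hash)
  {BCDE}: card=720000; try (E,hash)→24880, (D,hash)→130480, (C,hash)→130480, (E,merge)→225080, (D,nl_idx)→1688080, (D,merge)→2169430 …(+4); best=24880 via (E,hash)
  {ABCE}: card=3750000; try (E,hash)→87080, (A,hash)→132080, (C,hash)→647180, (E,merge)→1360680, (A,merge)→2170330, (A,nl_idx)→4718080 …(+4); best=87080 via (E,hash)
  {ABCDE}: card=22500000; try (E,hash)→478880, (A,hash)→748880, (D,hash)→3839480, (C,hash)→3839480, (E,merge)→9027480, (A,merge)→15147130 …(+8); best=478880 via (E,hash)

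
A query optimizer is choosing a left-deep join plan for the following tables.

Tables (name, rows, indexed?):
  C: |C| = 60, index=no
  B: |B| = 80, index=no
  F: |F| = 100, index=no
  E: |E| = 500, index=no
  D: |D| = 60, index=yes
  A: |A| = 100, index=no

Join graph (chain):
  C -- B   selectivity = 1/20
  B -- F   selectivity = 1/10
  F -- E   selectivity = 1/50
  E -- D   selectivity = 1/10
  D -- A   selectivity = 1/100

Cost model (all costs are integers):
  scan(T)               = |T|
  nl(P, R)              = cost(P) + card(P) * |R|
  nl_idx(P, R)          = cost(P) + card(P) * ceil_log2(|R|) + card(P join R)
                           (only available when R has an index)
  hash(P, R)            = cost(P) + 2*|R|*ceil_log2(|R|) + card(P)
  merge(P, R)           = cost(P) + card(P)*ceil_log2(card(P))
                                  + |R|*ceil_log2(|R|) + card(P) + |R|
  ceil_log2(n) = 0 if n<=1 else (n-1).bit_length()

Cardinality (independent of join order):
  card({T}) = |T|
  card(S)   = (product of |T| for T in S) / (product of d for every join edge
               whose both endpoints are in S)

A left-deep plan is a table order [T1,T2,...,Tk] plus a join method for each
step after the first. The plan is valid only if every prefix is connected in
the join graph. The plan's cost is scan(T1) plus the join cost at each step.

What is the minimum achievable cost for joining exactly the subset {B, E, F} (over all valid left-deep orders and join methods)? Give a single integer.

Selinger DP over subsets of {B,E,F}:
  {B}: scan cost=80, card=80
  {F}: scan cost=100, card=100
  {E}: scan cost=500, card=500
  {BF}: card=800; try (B,hash)→1320, (F,merge)→1520, (B,merge)→1540, (F,hash)→1560, (F,nl)→8080, (B,nl)→8100; best=1320 via (B,hash)
  {EF}: card=1000; try (F,hash)→2400, (E,merge)→5900, (F,merge)→6300, (E,hash)→9200, (E,nl)→50100, (F,nl)→50500; best=2400 via (F,hash)
  {BEF}: card=8000; try (B,hash)→4520, (E,hash)→11120, (B,merge)→14040, (E,merge)→15120, (B,nl)→82400, (E,nl)→401320; best=4520 via (B,hash)

4520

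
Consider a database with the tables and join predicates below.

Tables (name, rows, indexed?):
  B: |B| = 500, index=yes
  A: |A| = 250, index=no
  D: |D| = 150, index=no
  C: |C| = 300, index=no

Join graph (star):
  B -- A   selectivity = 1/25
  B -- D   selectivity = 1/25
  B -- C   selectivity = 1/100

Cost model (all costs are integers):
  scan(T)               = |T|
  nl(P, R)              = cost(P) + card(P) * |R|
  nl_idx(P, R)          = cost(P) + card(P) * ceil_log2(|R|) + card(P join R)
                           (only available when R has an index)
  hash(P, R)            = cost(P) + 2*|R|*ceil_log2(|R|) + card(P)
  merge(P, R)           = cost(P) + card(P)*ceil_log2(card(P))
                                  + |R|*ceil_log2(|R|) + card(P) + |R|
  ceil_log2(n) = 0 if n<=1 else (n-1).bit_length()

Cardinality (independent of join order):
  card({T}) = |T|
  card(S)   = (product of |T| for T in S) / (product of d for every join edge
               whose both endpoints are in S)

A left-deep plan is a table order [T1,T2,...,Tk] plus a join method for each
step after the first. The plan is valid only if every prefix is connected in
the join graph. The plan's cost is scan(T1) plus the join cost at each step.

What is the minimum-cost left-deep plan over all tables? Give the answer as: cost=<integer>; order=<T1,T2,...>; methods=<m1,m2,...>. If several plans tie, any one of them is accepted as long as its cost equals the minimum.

cost=21400; order=C,B,D,A; methods=nl_idx,hash,hash

Selinger DP (subsets sized 1..n):
  {B}: scan cost=500, card=500
  {A}: scan cost=250, card=250
  {D}: scan cost=150, card=150
  {C}: scan cost=300, card=300
  {AB}: card=5000; try (A,hash)→5000, (B,merge)→7500, (B,nl_idx)→7500, (A,merge)→7750, (B,hash)→9500, (B,nl)→125250 …(+1); best=5000 via (A,hash)
  {BD}: card=3000; try (D,hash)→3400, (B,nl_idx)→4500, (B,merge)→6500, (D,merge)→6850, (B,hash)→9300, (B,nl)→75150 …(+1); best=3400 via (D,hash)
  {BC}: card=1500; try (B,nl_idx)→4500, (C,hash)→6400, (B,merge)→8300, (C,merge)→8500, (B,hash)→9600, (B,nl)→150300 …(+1); best=4500 via (B,nl_idx)
  {ABD}: card=30000; try (A,hash)→10400, (D,hash)→12400, (A,merge)→44650, (D,merge)→76350, (A,nl)→753400, (D,nl)→755000; best=10400 via (A,hash)
  {ABC}: card=15000; try (A,hash)→10000, (C,hash)→15400, (A,merge)→24750, (C,merge)→78000, (A,nl)→379500, (C,nl)→1505000; best=10000 via (A,hash)
  {BCD}: card=9000; try (D,hash)→8400, (C,hash)→11800, (D,merge)→23850, (C,merge)→45400, (D,nl)→229500, (C,nl)→903400; best=8400 via (D,hash)
  {ABCD}: card=90000; try (A,hash)→21400, (D,hash)→27400, (C,hash)→45800, (A,merge)→145650, (D,merge)→236350, (C,merge)→493400 …(+3); best=21400 via (A,hash)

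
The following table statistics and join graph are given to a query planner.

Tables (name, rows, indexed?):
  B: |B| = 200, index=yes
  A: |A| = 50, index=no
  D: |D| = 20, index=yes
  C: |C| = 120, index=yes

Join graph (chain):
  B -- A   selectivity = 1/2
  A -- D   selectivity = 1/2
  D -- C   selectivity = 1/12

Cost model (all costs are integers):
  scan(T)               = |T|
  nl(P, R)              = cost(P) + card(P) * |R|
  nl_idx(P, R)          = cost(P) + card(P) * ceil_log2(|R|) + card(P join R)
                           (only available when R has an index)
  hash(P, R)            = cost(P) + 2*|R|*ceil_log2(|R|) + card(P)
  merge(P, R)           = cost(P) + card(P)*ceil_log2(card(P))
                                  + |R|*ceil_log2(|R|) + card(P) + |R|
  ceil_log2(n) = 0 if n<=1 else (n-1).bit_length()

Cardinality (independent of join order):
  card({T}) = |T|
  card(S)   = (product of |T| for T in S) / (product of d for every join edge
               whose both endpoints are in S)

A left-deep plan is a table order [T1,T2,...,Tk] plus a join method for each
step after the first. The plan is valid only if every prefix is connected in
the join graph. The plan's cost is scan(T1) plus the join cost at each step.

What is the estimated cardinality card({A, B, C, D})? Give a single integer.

Tables in S: A(50), B(200), C(120), D(20)
Edges inside S: B-A(d=2), A-D(d=2), D-C(d=12)
numerator = 50 * 200 * 120 * 20 = 24000000
denominator = 2 * 2 * 12 = 48
card(S) = 24000000 / 48 = 500000

500000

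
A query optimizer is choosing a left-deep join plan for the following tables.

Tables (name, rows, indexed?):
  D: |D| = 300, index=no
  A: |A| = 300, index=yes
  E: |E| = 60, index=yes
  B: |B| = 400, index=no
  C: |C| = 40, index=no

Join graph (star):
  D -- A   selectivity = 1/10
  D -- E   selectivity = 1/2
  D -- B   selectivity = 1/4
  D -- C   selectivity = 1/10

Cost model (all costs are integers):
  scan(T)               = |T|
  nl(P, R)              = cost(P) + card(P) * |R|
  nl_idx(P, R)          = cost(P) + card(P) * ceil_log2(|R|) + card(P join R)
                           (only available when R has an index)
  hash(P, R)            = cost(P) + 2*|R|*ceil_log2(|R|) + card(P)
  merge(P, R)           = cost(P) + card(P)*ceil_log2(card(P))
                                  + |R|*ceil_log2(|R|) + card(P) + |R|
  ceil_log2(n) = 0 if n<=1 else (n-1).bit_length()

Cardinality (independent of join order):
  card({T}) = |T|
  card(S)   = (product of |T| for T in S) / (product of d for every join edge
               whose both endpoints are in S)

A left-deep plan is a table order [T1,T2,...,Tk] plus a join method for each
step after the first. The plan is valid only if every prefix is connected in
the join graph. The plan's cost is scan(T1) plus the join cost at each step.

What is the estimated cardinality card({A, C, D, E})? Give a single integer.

1080000

Tables in S: A(300), C(40), D(300), E(60)
Edges inside S: D-A(d=10), D-E(d=2), D-C(d=10)
numerator = 300 * 40 * 300 * 60 = 216000000
denominator = 10 * 2 * 10 = 200
card(S) = 216000000 / 200 = 1080000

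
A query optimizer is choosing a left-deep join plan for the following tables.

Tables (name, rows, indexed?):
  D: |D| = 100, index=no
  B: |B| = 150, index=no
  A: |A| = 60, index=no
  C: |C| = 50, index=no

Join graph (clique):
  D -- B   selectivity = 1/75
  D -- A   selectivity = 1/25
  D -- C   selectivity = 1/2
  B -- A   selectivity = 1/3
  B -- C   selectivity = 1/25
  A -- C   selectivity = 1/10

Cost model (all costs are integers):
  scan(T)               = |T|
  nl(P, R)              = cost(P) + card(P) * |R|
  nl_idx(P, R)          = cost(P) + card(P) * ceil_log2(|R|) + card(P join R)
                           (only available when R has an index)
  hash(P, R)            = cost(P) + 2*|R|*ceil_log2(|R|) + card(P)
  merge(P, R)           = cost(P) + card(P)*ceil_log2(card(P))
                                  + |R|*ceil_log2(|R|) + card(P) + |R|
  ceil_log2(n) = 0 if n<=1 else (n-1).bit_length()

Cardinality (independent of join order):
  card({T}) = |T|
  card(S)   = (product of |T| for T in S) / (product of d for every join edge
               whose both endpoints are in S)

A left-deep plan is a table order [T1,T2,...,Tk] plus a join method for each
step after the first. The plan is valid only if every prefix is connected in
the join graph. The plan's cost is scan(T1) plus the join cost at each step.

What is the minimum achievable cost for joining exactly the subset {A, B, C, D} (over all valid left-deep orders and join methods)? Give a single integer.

3380

Selinger DP over subsets of {A,B,C,D}:
  {D}: scan cost=100, card=100
  {B}: scan cost=150, card=150
  {A}: scan cost=60, card=60
  {C}: scan cost=50, card=50
  {BD}: card=200; try (D,hash)→1700, (B,merge)→2250, (D,merge)→2300, (B,hash)→2600, (B,nl)→15100, (D,nl)→15150; best=1700 via (D,hash)
  {AD}: card=240; try (A,hash)→920, (D,merge)→1280, (A,merge)→1320, (D,hash)→1520, (D,nl)→6060, (A,nl)→6100; best=920 via (A,hash)
  {CD}: card=2500; try (C,hash)→800, (D,merge)→1200, (C,merge)→1250, (D,hash)→1500, (D,nl)→5050, (C,nl)→5100; best=800 via (C,hash)
  {AB}: card=3000; try (A,hash)→1020, (B,merge)→1830, (A,merge)→1920, (B,hash)→2520, (B,nl)→9060, (A,nl)→9150; best=1020 via (A,hash)
  {BC}: card=300; try (C,hash)→900, (B,merge)→1750, (C,merge)→1850, (B,hash)→2500, (B,nl)→7550, (C,nl)→7650; best=900 via (C,hash)
  {AC}: card=300; try (C,hash)→720, (A,hash)→820, (A,merge)→820, (C,merge)→830, (A,nl)→3050, (C,nl)→3060; best=720 via (C,hash)
  {ABD}: card=160; try (A,hash)→2620, (B,hash)→3560, (A,merge)→3920, (B,merge)→4430, (D,hash)→5420, (A,nl)→13700 …(+3); best=2620 via (A,hash)
  {BCD}: card=200; try (C,hash)→2500, (D,hash)→2600, (C,merge)→3850, (D,merge)→4700, (B,hash)→5700, (C,nl)→11700 …(+3); best=2500 via (C,hash)
  {ACD}: card=600; try (C,hash)→1760, (D,hash)→2420, (C,merge)→3430, (A,hash)→4020, (D,merge)→4520, (C,nl)→12920 …(+3); best=1760 via (C,hash)
  {ABC}: card=600; try (A,hash)→1920, (B,hash)→3420, (A,merge)→4320, (C,hash)→4620, (B,merge)→5070, (A,nl)→18900 …(+3); best=1920 via (A,hash)
  {ABCD}: card=16; try (C,hash)→3380, (A,hash)→3420, (D,hash)→3920, (C,merge)→4410, (A,merge)→4720, (B,hash)→4760 …(+6); best=3380 via (C,hash)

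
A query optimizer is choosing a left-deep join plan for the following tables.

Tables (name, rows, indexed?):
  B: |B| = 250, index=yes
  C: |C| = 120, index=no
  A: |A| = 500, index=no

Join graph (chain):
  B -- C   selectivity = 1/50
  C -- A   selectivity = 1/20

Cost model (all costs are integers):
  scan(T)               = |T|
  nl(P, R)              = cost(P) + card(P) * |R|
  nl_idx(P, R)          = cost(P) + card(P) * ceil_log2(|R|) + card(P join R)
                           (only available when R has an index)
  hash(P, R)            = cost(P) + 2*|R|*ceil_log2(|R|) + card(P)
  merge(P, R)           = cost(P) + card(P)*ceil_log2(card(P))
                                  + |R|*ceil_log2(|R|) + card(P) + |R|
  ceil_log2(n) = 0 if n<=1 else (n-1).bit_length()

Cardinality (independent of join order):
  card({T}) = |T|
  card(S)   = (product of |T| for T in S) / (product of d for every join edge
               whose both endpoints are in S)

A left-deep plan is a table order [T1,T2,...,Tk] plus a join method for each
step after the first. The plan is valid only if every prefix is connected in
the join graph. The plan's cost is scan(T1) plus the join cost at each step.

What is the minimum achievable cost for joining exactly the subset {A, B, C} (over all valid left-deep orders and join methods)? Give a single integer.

9680

Selinger DP over subsets of {A,B,C}:
  {B}: scan cost=250, card=250
  {C}: scan cost=120, card=120
  {A}: scan cost=500, card=500
  {BC}: card=600; try (B,nl_idx)→1680, (C,hash)→2180, (B,merge)→3330, (C,merge)→3460, (B,hash)→4240, (B,nl)→30120 …(+1); best=1680 via (B,nl_idx)
  {AC}: card=3000; try (C,hash)→2680, (A,merge)→6080, (C,merge)→6460, (A,hash)→9240, (A,nl)→60120, (C,nl)→60500; best=2680 via (C,hash)
  {ABC}: card=15000; try (B,hash)→9680, (A,hash)→11280, (A,merge)→13280, (B,nl_idx)→41680, (B,merge)→43930, (A,nl)→301680 …(+1); best=9680 via (B,hash)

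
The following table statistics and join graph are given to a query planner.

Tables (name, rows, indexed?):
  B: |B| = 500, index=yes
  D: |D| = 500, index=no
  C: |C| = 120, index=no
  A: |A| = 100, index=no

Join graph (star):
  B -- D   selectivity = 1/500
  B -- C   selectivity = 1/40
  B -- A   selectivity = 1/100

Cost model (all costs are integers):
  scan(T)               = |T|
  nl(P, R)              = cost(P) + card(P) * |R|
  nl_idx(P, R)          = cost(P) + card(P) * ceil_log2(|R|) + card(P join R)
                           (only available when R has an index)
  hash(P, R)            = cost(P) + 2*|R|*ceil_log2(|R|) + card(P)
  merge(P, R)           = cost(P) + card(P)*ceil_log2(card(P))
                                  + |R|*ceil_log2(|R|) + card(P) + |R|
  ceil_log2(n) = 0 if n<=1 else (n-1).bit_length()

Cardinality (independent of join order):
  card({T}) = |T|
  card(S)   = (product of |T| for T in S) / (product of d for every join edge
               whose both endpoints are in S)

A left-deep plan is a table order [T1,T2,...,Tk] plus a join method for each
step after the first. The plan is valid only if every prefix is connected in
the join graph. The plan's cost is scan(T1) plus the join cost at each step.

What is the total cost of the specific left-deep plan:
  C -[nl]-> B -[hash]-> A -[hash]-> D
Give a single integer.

73520

step 1: scan C: cost=120, card=120
step 2: join B via nl
    card(P join B) = 120*500/(40) = 1500
    cost = 120 + 120*500 = 60120
step 3: join A via hash
    card(P join A) = 1500*100/(100) = 1500
    cost = 60120 + 2*100*7 + 1500 = 63020
step 4: join D via hash
    card(P join D) = 1500*500/(500) = 1500
    cost = 63020 + 2*500*9 + 1500 = 73520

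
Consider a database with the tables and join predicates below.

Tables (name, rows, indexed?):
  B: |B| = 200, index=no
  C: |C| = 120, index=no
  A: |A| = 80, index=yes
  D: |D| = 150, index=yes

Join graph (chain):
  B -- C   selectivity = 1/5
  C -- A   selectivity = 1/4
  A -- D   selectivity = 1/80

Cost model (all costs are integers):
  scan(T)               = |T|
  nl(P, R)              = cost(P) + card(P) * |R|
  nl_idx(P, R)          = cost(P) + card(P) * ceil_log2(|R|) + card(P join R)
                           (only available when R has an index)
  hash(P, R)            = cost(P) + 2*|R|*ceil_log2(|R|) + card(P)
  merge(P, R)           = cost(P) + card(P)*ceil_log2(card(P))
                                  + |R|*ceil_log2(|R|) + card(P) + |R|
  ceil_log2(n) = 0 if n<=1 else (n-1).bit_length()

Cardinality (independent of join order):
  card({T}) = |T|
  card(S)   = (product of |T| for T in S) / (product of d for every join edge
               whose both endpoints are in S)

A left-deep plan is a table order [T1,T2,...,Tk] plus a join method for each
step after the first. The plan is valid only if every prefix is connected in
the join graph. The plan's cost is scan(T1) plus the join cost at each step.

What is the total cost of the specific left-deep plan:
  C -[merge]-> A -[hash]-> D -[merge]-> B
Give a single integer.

step 1: scan C: cost=120, card=120
step 2: join A via merge
    card(P join A) = 120*80/(4) = 2400
    cost = 120 + 120*7 + 80*7 + 120 + 80 = 1720
step 3: join D via hash
    card(P join D) = 2400*150/(80) = 4500
    cost = 1720 + 2*150*8 + 2400 = 6520
step 4: join B via merge
    card(P join B) = 4500*200/(5) = 180000
    cost = 6520 + 4500*13 + 200*8 + 4500 + 200 = 71320

71320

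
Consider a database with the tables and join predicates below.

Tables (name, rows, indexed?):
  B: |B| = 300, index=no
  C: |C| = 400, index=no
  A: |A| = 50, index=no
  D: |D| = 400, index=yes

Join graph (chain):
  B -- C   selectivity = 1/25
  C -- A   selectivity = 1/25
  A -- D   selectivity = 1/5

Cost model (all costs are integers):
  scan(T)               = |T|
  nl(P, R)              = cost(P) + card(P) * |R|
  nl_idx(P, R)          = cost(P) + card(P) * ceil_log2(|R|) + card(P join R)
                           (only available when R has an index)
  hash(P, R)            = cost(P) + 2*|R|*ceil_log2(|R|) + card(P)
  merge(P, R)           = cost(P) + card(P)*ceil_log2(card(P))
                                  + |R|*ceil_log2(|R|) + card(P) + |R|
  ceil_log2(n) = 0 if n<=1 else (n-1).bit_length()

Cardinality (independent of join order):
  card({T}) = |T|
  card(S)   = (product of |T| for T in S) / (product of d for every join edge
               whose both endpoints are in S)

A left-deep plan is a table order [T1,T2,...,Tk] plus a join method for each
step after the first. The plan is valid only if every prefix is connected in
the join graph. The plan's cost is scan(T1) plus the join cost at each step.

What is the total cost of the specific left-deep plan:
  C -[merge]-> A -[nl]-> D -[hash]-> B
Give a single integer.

step 1: scan C: cost=400, card=400
step 2: join A via merge
    card(P join A) = 400*50/(25) = 800
    cost = 400 + 400*9 + 50*6 + 400 + 50 = 4750
step 3: join D via nl
    card(P join D) = 800*400/(5) = 64000
    cost = 4750 + 800*400 = 324750
step 4: join B via hash
    card(P join B) = 64000*300/(25) = 768000
    cost = 324750 + 2*300*9 + 64000 = 394150

394150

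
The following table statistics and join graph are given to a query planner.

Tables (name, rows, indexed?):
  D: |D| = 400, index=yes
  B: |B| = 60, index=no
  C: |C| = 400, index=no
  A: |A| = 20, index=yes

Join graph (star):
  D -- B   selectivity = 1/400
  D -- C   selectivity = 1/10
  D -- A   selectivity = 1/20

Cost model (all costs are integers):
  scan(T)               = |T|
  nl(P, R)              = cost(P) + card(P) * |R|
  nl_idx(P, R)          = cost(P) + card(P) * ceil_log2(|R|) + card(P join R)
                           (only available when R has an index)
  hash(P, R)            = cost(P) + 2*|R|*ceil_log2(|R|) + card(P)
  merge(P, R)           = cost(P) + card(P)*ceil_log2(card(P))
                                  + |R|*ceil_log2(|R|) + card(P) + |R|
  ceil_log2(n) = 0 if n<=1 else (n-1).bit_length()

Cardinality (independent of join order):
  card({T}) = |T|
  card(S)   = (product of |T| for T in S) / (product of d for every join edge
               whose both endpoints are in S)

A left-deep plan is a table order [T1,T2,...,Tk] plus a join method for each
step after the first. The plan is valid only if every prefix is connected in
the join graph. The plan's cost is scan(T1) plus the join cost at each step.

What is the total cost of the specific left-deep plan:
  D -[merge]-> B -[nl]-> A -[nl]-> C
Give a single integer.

step 1: scan D: cost=400, card=400
step 2: join B via merge
    card(P join B) = 400*60/(400) = 60
    cost = 400 + 400*9 + 60*6 + 400 + 60 = 4820
step 3: join A via nl
    card(P join A) = 60*20/(20) = 60
    cost = 4820 + 60*20 = 6020
step 4: join C via nl
    card(P join C) = 60*400/(10) = 2400
    cost = 6020 + 60*400 = 30020

30020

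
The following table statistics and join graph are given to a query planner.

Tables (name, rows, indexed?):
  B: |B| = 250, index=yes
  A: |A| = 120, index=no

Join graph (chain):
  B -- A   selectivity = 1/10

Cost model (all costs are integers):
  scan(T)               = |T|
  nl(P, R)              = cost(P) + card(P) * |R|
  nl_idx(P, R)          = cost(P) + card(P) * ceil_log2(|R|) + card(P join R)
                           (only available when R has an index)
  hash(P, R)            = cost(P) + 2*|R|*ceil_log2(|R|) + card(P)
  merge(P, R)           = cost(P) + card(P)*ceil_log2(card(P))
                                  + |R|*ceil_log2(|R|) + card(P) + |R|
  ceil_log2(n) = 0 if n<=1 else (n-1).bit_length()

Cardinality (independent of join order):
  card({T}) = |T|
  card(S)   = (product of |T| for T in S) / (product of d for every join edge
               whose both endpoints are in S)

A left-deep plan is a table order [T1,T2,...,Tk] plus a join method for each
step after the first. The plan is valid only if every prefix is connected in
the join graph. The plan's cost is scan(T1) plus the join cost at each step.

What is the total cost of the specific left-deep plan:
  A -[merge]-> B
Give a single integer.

step 1: scan A: cost=120, card=120
step 2: join B via merge
    card(P join B) = 120*250/(10) = 3000
    cost = 120 + 120*7 + 250*8 + 120 + 250 = 3330

3330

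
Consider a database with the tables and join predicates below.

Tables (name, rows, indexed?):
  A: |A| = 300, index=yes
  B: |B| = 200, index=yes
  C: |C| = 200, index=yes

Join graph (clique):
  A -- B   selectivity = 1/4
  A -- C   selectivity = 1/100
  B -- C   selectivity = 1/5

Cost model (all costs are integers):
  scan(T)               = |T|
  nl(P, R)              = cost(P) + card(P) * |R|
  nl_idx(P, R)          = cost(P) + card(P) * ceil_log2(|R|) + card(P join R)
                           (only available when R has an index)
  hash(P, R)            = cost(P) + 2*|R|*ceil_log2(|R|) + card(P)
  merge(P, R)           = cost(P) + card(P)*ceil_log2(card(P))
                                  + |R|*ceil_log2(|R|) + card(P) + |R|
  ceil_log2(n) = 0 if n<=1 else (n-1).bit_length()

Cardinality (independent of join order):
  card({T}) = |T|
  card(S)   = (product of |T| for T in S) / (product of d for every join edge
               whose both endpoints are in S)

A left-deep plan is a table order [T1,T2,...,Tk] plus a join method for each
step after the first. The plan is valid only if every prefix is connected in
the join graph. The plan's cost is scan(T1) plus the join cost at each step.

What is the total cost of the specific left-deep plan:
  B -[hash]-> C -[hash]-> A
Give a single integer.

step 1: scan B: cost=200, card=200
step 2: join C via hash
    card(P join C) = 200*200/(5) = 8000
    cost = 200 + 2*200*8 + 200 = 3600
step 3: join A via hash
    card(P join A) = 8000*300/(4*100) = 6000
    cost = 3600 + 2*300*9 + 8000 = 17000

17000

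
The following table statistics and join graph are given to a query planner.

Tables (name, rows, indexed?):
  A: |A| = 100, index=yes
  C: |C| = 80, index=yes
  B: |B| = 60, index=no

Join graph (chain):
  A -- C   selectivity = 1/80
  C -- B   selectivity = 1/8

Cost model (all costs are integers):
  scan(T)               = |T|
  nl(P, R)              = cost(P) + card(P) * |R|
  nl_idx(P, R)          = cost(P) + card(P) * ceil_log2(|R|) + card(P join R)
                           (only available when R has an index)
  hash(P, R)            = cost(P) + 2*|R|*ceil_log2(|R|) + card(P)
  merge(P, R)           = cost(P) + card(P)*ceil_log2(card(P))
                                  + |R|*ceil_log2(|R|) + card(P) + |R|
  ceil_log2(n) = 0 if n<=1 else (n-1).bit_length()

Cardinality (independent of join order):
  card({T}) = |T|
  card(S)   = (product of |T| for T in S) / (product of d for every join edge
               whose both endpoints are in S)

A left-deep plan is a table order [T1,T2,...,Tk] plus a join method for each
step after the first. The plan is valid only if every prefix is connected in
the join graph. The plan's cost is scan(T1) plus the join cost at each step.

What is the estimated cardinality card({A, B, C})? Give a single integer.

Tables in S: A(100), B(60), C(80)
Edges inside S: A-C(d=80), C-B(d=8)
numerator = 100 * 60 * 80 = 480000
denominator = 80 * 8 = 640
card(S) = 480000 / 640 = 750

750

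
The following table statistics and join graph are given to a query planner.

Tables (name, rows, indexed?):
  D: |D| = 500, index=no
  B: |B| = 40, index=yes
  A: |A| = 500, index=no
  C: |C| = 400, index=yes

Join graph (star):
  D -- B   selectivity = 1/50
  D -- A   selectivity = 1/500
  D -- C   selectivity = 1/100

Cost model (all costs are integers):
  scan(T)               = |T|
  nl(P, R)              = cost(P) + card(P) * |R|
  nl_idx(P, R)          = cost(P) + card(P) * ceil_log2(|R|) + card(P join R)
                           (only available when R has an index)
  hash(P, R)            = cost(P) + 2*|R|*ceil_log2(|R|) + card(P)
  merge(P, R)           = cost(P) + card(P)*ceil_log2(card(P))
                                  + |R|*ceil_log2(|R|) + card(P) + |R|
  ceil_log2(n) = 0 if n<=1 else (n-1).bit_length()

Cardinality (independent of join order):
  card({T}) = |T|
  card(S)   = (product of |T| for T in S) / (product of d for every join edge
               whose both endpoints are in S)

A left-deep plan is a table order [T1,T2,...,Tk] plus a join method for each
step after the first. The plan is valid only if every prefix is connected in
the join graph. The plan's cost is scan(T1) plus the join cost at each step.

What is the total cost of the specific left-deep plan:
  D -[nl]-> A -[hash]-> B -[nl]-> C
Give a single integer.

step 1: scan D: cost=500, card=500
step 2: join A via nl
    card(P join A) = 500*500/(500) = 500
    cost = 500 + 500*500 = 250500
step 3: join B via hash
    card(P join B) = 500*40/(50) = 400
    cost = 250500 + 2*40*6 + 500 = 251480
step 4: join C via nl
    card(P join C) = 400*400/(100) = 1600
    cost = 251480 + 400*400 = 411480

411480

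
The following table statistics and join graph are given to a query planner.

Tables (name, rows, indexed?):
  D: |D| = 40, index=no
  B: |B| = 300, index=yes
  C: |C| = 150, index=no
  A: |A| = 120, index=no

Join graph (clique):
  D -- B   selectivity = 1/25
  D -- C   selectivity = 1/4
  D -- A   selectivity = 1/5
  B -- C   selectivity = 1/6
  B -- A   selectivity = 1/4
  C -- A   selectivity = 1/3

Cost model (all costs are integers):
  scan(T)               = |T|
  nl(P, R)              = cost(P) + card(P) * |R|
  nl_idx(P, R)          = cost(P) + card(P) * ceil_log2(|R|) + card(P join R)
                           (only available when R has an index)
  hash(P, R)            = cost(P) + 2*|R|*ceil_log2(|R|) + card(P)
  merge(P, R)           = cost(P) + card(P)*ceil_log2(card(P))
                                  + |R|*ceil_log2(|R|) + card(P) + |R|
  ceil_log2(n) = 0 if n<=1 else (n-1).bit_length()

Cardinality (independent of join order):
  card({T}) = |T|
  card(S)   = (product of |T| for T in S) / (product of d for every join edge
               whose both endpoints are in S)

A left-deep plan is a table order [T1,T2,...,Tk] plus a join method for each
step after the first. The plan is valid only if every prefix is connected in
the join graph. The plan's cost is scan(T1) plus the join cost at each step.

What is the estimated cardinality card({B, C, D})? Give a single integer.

Tables in S: B(300), C(150), D(40)
Edges inside S: D-B(d=25), D-C(d=4), B-C(d=6)
numerator = 300 * 150 * 40 = 1800000
denominator = 25 * 4 * 6 = 600
card(S) = 1800000 / 600 = 3000

3000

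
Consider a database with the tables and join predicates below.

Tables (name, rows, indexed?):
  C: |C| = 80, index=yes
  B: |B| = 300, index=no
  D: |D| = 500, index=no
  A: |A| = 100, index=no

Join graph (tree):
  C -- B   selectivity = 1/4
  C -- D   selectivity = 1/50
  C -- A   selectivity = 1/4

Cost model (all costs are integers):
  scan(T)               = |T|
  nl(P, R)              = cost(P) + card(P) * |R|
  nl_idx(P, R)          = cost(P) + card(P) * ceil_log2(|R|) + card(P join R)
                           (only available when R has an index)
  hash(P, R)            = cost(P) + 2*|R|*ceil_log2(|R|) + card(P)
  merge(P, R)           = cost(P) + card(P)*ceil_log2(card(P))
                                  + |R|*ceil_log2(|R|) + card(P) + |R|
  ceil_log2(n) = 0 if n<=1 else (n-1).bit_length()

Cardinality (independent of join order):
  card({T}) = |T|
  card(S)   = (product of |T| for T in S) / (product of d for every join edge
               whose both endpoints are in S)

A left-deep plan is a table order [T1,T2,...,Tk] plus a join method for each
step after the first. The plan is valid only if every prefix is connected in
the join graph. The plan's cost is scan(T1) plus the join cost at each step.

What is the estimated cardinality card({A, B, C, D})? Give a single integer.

Tables in S: A(100), B(300), C(80), D(500)
Edges inside S: C-B(d=4), C-D(d=50), C-A(d=4)
numerator = 100 * 300 * 80 * 500 = 1200000000
denominator = 4 * 50 * 4 = 800
card(S) = 1200000000 / 800 = 1500000

1500000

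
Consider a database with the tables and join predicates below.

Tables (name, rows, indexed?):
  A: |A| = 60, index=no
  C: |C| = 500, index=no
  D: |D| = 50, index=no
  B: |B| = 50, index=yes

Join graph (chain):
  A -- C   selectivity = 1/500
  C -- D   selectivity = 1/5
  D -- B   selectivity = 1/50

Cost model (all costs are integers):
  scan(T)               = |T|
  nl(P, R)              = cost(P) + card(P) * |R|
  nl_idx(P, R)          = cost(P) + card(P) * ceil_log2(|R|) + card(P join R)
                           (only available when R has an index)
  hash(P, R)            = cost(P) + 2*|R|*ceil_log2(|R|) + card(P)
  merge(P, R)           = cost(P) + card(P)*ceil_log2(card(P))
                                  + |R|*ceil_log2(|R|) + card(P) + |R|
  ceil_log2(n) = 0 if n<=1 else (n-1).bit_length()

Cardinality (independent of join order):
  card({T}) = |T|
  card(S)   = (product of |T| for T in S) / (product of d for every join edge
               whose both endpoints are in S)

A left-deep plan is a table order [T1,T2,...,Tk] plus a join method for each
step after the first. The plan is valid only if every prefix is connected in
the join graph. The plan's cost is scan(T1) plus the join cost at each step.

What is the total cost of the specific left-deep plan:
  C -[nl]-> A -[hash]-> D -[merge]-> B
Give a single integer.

step 1: scan C: cost=500, card=500
step 2: join A via nl
    card(P join A) = 500*60/(500) = 60
    cost = 500 + 500*60 = 30500
step 3: join D via hash
    card(P join D) = 60*50/(5) = 600
    cost = 30500 + 2*50*6 + 60 = 31160
step 4: join B via merge
    card(P join B) = 600*50/(50) = 600
    cost = 31160 + 600*10 + 50*6 + 600 + 50 = 38110

38110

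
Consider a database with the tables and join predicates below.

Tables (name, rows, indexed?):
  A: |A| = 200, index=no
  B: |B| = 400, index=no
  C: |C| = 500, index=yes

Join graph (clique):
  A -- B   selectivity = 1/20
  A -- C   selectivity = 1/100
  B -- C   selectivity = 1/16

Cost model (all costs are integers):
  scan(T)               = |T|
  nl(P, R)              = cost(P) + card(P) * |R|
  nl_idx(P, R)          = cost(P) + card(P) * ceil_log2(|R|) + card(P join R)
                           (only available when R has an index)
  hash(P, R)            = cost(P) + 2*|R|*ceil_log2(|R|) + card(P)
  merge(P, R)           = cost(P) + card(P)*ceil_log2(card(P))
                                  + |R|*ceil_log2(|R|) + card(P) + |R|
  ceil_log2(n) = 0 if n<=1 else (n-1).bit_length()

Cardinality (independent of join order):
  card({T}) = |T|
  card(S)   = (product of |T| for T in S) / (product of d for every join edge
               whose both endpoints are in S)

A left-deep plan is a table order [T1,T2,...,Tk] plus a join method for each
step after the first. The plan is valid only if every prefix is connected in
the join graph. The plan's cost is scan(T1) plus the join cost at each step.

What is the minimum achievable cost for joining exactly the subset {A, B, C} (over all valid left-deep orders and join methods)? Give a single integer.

11200

Selinger DP over subsets of {A,B,C}:
  {A}: scan cost=200, card=200
  {B}: scan cost=400, card=400
  {C}: scan cost=500, card=500
  {AB}: card=4000; try (A,hash)→4000, (B,merge)→6000, (A,merge)→6200, (B,hash)→7600, (B,nl)→80200, (A,nl)→80400; best=4000 via (A,hash)
  {AC}: card=1000; try (C,nl_idx)→3000, (A,hash)→4200, (C,merge)→7000, (A,merge)→7300, (C,hash)→9400, (C,nl)→100200 …(+1); best=3000 via (C,nl_idx)
  {BC}: card=12500; try (B,hash)→8200, (C,merge)→9400, (B,merge)→9500, (C,hash)→9800, (C,nl_idx)→16500, (C,nl)→200400 …(+1); best=8200 via (B,hash)
  {ABC}: card=1250; try (B,hash)→11200, (C,hash)→17000, (B,merge)→18000, (A,hash)→23900, (C,nl_idx)→41250, (C,merge)→61000 …(+4); best=11200 via (B,hash)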